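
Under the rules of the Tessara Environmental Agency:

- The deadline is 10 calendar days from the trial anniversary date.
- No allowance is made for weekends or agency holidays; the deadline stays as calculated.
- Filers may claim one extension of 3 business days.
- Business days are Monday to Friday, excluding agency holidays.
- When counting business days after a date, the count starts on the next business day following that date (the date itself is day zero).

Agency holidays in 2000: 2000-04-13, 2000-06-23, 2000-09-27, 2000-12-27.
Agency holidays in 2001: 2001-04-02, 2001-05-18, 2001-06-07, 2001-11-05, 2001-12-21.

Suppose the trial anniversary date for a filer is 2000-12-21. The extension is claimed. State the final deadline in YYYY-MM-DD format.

Adding 10 calendar days to 2000-12-21 gives 2000-12-31.
2000-12-31 falls on a Sunday. The rules make no weekend/holiday allowance, so it remains 2000-12-31.
The 3-business-day extension runs from 2000-12-31 to 2001-01-03.
2001-01-03 falls on a Wednesday. The rules make no weekend/holiday allowance, so it remains 2001-01-03.
Deadline: 2001-01-03.

2001-01-03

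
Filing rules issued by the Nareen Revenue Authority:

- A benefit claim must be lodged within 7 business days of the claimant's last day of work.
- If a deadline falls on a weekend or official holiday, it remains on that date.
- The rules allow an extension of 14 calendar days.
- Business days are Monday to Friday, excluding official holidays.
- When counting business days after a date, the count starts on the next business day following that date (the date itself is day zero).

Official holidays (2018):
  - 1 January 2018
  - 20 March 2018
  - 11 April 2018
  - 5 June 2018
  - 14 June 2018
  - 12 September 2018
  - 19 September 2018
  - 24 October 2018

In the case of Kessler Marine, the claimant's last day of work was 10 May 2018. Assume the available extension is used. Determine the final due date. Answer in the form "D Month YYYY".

Counting 7 business days after 10 May 2018 (skipping weekends and listed holidays) reaches 21 May 2018.
No adjustment is made for weekends or holidays, so 21 May 2018 stands.
The 14-calendar-day extension moves the deadline from 21 May 2018 to 4 June 2018.
No adjustment is made for weekends or holidays, so 4 June 2018 stands.
Deadline: 4 June 2018.

4 June 2018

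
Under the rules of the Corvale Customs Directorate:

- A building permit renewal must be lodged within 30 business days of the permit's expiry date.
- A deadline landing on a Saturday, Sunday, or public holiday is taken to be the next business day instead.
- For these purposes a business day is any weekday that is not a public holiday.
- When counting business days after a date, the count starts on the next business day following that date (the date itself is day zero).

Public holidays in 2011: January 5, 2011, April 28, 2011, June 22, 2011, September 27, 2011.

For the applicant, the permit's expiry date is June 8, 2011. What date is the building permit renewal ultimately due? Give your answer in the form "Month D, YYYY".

July 21, 2011

Starting the day after June 8, 2011 and counting 30 business days lands on July 21, 2011.
July 21, 2011 falls on a Thursday, which is a business day, so no adjustment is needed.
Final deadline: July 21, 2011.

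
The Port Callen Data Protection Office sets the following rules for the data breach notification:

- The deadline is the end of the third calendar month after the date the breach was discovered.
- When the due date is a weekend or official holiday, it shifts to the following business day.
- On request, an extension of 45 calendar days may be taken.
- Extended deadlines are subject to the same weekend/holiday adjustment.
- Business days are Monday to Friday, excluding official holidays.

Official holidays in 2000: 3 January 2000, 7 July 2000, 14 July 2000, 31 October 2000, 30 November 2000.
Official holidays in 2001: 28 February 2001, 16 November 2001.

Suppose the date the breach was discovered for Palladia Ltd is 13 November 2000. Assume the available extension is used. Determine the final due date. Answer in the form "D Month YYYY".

16 April 2001

The third month after 13 November 2000 is February 2001, whose last day is 28 February 2001.
28 February 2001 is a listed holiday; the next business day is 1 March 2001 (Thursday).
With the 45-day extension, 1 March 2001 becomes 15 April 2001.
15 April 2001 is a Sunday; the next business day is 16 April 2001 (Monday).
Deadline: 16 April 2001.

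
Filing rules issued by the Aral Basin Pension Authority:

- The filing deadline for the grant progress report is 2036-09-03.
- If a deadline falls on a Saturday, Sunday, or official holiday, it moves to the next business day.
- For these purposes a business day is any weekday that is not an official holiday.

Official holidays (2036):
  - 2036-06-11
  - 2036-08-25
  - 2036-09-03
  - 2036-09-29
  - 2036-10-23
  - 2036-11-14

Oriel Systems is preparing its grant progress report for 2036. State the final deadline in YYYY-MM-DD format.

2036-09-04

Start from the fixed due date, 2036-09-03.
2036-09-03 falls on a listed holiday. Rolling to the next business day gives 2036-09-04, a Thursday.
So the filing is due 2036-09-04.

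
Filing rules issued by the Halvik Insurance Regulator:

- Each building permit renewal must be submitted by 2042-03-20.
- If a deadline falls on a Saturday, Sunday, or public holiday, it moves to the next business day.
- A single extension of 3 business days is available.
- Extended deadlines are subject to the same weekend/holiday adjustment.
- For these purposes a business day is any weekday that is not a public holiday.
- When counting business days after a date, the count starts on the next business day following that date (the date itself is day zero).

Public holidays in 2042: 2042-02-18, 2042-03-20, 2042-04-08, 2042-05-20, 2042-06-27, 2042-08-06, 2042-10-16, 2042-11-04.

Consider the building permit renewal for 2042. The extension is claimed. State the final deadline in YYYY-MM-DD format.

The statutory due date is 2042-03-20.
2042-03-20 is a listed holiday, so it moves to the next business day, 2042-03-21 (Friday).
The 3-business-day extension runs from 2042-03-21 to 2042-03-26.
2042-03-26 is a Wednesday and not a listed holiday, so it stands.
So the filing is due 2042-03-26.

2042-03-26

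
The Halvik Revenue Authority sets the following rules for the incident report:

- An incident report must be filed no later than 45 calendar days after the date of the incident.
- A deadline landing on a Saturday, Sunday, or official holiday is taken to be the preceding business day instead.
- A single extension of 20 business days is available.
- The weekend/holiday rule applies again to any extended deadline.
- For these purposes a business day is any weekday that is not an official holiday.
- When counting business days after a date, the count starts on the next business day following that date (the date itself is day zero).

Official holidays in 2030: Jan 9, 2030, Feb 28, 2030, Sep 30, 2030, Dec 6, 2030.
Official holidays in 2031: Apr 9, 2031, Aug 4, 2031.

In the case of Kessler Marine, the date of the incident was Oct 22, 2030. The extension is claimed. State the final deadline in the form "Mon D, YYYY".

Jan 3, 2031

Trigger date Oct 22, 2030 + 45 calendar days = Dec 6, 2030.
Dec 6, 2030 is a listed holiday, so it moves to the preceding business day, Dec 5, 2030 (Thursday).
Counting 20 further business days from Dec 5, 2030 reaches Jan 3, 2031.
Jan 3, 2031 (Friday) is already a business day.
Final deadline: Jan 3, 2031.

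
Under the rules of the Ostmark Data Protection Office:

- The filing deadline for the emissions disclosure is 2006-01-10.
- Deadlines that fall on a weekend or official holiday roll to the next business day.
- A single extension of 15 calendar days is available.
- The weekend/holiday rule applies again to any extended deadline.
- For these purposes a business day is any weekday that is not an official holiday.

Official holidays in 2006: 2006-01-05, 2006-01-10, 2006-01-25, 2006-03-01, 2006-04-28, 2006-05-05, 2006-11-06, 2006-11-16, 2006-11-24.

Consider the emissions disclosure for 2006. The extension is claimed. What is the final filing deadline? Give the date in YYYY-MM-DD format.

The statutory due date is 2006-01-10.
2006-01-10 falls on a listed holiday. Rolling to the next business day gives 2006-01-11, a Wednesday.
Add the 15 calendar-day extension to 2006-01-11: 2006-01-26.
2006-01-26 falls on a Thursday, which is a business day, so no adjustment is needed.
The final due date is 2006-01-26.

2006-01-26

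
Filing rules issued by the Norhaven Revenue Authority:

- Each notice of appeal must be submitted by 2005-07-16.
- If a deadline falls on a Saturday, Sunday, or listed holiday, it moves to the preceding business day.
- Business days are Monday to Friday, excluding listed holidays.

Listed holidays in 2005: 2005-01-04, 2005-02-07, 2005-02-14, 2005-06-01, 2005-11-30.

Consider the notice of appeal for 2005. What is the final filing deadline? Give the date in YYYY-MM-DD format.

2005-07-15

The stated deadline is 2005-07-16.
2005-07-16 is a Saturday, so it moves to the preceding business day, 2005-07-15 (Friday).
Deadline: 2005-07-15.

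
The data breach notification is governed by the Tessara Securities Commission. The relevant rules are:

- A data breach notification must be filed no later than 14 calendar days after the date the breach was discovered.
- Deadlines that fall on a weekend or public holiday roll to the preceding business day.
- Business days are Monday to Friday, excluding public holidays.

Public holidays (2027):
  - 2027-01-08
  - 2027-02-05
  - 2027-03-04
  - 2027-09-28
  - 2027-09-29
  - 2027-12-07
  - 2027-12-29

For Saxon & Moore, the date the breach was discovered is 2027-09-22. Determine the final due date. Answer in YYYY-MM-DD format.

2027-10-06

From 2027-09-22, 14 calendar days later is 2027-10-06.
2027-10-06 is a Wednesday and not a listed holiday, so it stands.
Final deadline: 2027-10-06.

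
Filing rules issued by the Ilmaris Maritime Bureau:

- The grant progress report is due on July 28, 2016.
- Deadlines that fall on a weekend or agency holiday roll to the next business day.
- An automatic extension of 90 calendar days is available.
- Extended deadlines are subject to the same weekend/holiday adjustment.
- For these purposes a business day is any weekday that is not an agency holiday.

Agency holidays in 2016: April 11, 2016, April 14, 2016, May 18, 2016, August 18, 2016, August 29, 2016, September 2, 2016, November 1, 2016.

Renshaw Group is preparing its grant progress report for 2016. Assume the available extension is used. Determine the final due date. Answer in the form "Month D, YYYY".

October 26, 2016

Start from the fixed due date, July 28, 2016.
July 28, 2016 falls on a Thursday, which is a business day, so no adjustment is needed.
The 90-calendar-day extension moves the deadline from July 28, 2016 to October 26, 2016.
October 26, 2016 is a Wednesday and not a listed holiday, so it stands.
So the filing is due October 26, 2016.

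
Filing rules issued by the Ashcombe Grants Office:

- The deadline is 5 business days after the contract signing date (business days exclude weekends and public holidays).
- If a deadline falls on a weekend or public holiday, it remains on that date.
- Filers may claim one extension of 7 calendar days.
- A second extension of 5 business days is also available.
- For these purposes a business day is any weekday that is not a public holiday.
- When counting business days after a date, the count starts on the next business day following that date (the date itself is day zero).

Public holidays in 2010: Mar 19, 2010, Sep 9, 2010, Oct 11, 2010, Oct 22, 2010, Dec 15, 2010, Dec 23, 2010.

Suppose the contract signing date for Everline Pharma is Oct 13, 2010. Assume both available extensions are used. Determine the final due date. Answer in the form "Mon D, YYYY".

5 business days after Oct 13, 2010, excluding weekends and holidays, is Oct 20, 2010.
Oct 20, 2010 is a Wednesday; no weekend or holiday adjustment applies.
The 7-calendar-day extension moves the deadline from Oct 20, 2010 to Oct 27, 2010.
No adjustment is made for weekends or holidays, so Oct 27, 2010 stands.
Counting 5 further business days from Oct 27, 2010 reaches Nov 3, 2010.
No adjustment is made for weekends or holidays, so Nov 3, 2010 stands.
The final due date is Nov 3, 2010.

Nov 3, 2010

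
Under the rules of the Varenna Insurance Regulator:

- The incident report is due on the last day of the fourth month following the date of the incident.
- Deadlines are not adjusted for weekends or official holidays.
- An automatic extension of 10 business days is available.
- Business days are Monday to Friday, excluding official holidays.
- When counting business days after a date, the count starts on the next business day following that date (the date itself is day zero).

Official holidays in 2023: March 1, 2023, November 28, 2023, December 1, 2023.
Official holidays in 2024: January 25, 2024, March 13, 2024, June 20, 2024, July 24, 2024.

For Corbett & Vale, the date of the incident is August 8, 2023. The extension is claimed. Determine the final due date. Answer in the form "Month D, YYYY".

4 months after August 8, 2023 falls in December 2023; the last day of that month is December 31, 2023.
December 31, 2023 is a Sunday; no weekend or holiday adjustment applies.
The 10-business-day extension runs from December 31, 2023 to January 12, 2024.
January 12, 2024 is a Friday; no weekend or holiday adjustment applies.
Final deadline: January 12, 2024.

January 12, 2024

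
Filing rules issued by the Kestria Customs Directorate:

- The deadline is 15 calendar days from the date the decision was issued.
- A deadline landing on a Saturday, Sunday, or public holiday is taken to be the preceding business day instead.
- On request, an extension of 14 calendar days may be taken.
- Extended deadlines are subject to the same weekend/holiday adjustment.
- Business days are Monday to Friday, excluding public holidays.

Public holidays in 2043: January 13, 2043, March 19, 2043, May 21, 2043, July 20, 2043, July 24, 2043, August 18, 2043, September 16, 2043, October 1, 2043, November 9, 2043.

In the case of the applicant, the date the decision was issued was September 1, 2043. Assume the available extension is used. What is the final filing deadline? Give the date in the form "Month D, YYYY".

September 29, 2043

Adding 15 calendar days to September 1, 2043 gives September 16, 2043.
September 16, 2043 is a listed holiday, so it moves to the preceding business day, September 15, 2043 (Tuesday).
Add the 14 calendar-day extension to September 15, 2043: September 29, 2043.
September 29, 2043 (Tuesday) is already a business day.
So the filing is due September 29, 2043.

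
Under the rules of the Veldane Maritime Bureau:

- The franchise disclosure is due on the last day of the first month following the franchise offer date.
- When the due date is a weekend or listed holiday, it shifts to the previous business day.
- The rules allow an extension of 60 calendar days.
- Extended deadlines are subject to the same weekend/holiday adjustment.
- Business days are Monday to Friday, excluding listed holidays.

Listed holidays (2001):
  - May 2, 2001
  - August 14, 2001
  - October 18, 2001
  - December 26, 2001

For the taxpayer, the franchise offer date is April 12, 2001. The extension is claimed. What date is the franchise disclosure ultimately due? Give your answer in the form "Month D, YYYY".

1 month after April 12, 2001 is May 2001; that month ends on May 31, 2001.
May 31, 2001 falls on a Thursday, which is a business day, so no adjustment is needed.
With the 60-day extension, May 31, 2001 becomes July 30, 2001.
Since July 30, 2001 is a Monday and not a holiday, the date is unchanged.
The final due date is July 30, 2001.

July 30, 2001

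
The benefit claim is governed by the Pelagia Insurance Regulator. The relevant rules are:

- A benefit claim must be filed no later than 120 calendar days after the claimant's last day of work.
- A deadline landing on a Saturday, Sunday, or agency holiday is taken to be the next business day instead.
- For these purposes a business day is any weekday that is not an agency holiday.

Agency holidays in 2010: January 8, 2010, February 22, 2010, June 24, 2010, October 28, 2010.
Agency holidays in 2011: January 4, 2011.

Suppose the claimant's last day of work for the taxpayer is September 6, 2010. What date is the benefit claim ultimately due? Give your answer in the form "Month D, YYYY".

January 5, 2011

From September 6, 2010, 120 calendar days later is January 4, 2011.
Because January 4, 2011 is a listed holiday, the deadline becomes January 5, 2011 (Wednesday).
Deadline: January 5, 2011.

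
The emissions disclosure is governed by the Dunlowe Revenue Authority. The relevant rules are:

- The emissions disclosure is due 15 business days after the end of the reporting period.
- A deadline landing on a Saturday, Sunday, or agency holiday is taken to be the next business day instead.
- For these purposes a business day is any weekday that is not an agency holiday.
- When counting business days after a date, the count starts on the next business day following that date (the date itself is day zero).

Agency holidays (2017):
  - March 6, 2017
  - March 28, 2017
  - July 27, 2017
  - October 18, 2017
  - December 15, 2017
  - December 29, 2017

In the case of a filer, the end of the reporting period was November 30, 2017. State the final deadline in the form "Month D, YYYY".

December 22, 2017

15 business days after November 30, 2017, excluding weekends and holidays, is December 22, 2017.
Since December 22, 2017 is a Friday and not a holiday, the date is unchanged.
Final deadline: December 22, 2017.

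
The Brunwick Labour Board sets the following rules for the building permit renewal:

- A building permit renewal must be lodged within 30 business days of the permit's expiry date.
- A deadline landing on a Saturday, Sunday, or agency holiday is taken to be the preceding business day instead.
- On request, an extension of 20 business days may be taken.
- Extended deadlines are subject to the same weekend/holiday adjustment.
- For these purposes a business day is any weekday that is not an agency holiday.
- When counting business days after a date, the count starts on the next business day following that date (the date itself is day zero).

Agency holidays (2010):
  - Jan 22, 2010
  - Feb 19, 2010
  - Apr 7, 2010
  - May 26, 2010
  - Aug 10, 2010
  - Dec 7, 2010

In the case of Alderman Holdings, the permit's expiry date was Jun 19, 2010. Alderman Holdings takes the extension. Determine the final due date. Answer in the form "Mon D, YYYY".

Aug 30, 2010

Counting 30 business days after Jun 19, 2010 (skipping weekends and listed holidays) reaches Jul 30, 2010.
Jul 30, 2010 is a Friday and not a listed holiday, so it stands.
Applying the 20-business-day extension: 20 business days after Jul 30, 2010 is Aug 30, 2010.
Aug 30, 2010 (Monday) is already a business day.
So the filing is due Aug 30, 2010.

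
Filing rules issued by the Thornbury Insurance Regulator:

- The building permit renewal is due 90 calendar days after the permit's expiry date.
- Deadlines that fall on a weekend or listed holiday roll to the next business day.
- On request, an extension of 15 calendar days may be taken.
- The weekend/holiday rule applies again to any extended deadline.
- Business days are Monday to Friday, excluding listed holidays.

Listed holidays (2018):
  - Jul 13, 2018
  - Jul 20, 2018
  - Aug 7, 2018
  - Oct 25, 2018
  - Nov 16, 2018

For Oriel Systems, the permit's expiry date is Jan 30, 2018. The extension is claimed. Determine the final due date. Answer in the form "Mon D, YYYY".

May 15, 2018

Trigger date Jan 30, 2018 + 90 calendar days = Apr 30, 2018.
Apr 30, 2018 is a Monday and not a listed holiday, so it stands.
With the 15-day extension, Apr 30, 2018 becomes May 15, 2018.
May 15, 2018 is a Tuesday and not a listed holiday, so it stands.
So the filing is due May 15, 2018.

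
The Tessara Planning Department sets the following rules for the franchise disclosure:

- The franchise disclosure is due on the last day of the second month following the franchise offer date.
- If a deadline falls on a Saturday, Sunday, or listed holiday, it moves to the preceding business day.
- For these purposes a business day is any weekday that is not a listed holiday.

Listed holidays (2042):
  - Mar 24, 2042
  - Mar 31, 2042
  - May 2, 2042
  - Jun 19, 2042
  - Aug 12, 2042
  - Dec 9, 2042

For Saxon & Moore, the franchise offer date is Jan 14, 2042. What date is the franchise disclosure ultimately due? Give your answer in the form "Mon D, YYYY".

2 months after Jan 14, 2042 falls in March 2042; the last day of that month is Mar 31, 2042.
Because Mar 31, 2042 is a listed holiday, the deadline becomes Mar 28, 2042 (Friday).
Final deadline: Mar 28, 2042.

Mar 28, 2042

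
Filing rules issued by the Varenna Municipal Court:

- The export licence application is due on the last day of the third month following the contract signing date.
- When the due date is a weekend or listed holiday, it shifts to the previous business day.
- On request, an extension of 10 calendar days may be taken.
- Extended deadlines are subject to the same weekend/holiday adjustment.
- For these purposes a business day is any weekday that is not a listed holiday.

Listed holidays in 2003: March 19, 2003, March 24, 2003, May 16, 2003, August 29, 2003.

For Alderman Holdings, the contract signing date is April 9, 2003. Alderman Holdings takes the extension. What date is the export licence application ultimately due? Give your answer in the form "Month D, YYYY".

3 months after April 9, 2003 is July 2003; that month ends on July 31, 2003.
July 31, 2003 is a Thursday and not a listed holiday, so it stands.
With the 10-day extension, July 31, 2003 becomes August 10, 2003.
August 10, 2003 is a Sunday, so it moves to the preceding business day, August 8, 2003 (Friday).
So the filing is due August 8, 2003.

August 8, 2003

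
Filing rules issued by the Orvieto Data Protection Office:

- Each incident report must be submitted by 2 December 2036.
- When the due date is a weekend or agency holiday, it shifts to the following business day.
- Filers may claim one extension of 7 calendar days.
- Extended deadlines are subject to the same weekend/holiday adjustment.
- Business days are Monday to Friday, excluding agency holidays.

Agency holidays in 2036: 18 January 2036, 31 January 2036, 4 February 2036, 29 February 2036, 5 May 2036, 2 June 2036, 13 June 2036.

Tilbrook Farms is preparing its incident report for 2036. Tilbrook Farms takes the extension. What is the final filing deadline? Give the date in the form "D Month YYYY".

The stated deadline is 2 December 2036.
2 December 2036 falls on a Tuesday, which is a business day, so no adjustment is needed.
With the 7-day extension, 2 December 2036 becomes 9 December 2036.
9 December 2036 (Tuesday) is already a business day.
So the filing is due 9 December 2036.

9 December 2036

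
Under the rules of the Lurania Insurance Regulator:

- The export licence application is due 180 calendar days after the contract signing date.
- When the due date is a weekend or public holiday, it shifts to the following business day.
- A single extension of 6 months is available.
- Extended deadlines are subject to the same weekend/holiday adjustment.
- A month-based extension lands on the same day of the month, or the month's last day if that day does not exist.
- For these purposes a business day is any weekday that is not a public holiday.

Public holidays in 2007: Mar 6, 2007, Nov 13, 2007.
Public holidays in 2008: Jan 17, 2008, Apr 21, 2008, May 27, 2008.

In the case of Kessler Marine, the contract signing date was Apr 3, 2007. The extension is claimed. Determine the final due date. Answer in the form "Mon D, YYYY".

Apr 1, 2008

Adding 180 calendar days to Apr 3, 2007 gives Sep 30, 2007.
Sep 30, 2007 falls on a Sunday. Rolling to the next business day gives Oct 1, 2007, a Monday.
Add 6 months to Oct 1, 2007: Apr 1, 2008.
Apr 1, 2008 is a Tuesday and not a listed holiday, so it stands.
So the filing is due Apr 1, 2008.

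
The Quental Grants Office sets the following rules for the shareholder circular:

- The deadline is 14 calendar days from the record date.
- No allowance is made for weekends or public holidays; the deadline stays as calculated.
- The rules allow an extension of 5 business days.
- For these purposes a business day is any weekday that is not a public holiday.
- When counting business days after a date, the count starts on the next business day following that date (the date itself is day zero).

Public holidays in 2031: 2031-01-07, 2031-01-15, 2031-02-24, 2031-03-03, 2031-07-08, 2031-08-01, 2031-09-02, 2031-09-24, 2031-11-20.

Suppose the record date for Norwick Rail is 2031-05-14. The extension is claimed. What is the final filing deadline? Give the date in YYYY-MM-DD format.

14 calendar days after 2031-05-14 is 2031-05-28.
2031-05-28 falls on a Wednesday. The rules make no weekend/holiday allowance, so it remains 2031-05-28.
Applying the 5-business-day extension: 5 business days after 2031-05-28 is 2031-06-04.
No adjustment is made for weekends or holidays, so 2031-06-04 stands.
The final due date is 2031-06-04.

2031-06-04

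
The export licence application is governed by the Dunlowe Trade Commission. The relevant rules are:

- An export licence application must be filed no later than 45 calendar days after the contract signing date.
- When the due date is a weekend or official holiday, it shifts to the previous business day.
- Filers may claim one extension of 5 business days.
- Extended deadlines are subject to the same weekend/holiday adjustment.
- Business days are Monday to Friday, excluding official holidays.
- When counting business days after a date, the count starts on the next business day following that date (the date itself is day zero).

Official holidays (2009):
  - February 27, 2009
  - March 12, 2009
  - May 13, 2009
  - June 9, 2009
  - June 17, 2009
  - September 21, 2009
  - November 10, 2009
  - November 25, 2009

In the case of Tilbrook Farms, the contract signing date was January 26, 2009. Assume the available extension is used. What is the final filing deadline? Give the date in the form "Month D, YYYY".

From January 26, 2009, 45 calendar days later is March 12, 2009.
Because March 12, 2009 is a listed holiday, the deadline becomes March 11, 2009 (Wednesday).
Applying the 5-business-day extension: 5 business days after March 11, 2009 is March 19, 2009.
March 19, 2009 is a Thursday and not a listed holiday, so it stands.
Final deadline: March 19, 2009.

March 19, 2009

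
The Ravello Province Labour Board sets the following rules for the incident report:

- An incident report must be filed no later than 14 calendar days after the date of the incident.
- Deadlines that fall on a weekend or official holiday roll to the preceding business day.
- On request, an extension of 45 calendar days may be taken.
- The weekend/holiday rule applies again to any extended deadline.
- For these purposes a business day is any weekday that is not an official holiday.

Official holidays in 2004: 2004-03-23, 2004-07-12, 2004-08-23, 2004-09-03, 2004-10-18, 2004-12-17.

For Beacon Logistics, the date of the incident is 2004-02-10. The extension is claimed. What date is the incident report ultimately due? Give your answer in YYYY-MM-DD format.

2004-04-09

Trigger date 2004-02-10 + 14 calendar days = 2004-02-24.
2004-02-24 is a Tuesday and not a listed holiday, so it stands.
With the 45-day extension, 2004-02-24 becomes 2004-04-09.
2004-04-09 (Friday) is already a business day.
Final deadline: 2004-04-09.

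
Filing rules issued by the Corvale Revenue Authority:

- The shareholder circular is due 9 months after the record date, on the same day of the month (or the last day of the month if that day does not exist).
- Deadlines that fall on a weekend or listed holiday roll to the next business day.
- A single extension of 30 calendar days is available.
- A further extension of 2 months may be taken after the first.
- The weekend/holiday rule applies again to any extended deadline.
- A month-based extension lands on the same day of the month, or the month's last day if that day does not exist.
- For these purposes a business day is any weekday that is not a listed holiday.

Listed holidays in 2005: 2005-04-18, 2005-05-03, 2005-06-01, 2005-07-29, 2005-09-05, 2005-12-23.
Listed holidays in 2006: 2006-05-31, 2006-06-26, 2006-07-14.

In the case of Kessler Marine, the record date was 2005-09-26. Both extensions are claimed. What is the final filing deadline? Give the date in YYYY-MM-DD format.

Moving 9 months forward from 2005-09-26 on the corresponding day gives 2006-06-26.
2006-06-26 is a listed holiday, so it moves to the next business day, 2006-06-27 (Tuesday).
The 30-calendar-day extension moves the deadline from 2006-06-27 to 2006-07-27.
Since 2006-07-27 is a Thursday and not a holiday, the date is unchanged.
The 2 months extension carries 2006-07-27 to 2006-09-27.
Since 2006-09-27 is a Wednesday and not a holiday, the date is unchanged.
Deadline: 2006-09-27.

2006-09-27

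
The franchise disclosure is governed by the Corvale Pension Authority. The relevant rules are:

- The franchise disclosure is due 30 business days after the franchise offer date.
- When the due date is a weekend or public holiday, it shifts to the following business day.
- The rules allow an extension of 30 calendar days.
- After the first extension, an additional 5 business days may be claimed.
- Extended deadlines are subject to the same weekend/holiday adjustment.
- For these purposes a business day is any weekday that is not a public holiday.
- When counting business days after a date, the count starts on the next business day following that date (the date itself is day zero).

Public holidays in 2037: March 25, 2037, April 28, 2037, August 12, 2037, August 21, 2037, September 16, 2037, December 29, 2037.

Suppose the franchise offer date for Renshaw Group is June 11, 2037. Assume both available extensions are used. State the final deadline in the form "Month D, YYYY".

30 business days after June 11, 2037, excluding weekends and holidays, is July 23, 2037.
July 23, 2037 falls on a Thursday, which is a business day, so no adjustment is needed.
With the 30-day extension, July 23, 2037 becomes August 22, 2037.
August 22, 2037 is a Saturday, so it moves to the next business day, August 24, 2037 (Monday).
Counting 5 further business days from August 24, 2037 reaches August 31, 2037.
Since August 31, 2037 is a Monday and not a holiday, the date is unchanged.
So the filing is due August 31, 2037.

August 31, 2037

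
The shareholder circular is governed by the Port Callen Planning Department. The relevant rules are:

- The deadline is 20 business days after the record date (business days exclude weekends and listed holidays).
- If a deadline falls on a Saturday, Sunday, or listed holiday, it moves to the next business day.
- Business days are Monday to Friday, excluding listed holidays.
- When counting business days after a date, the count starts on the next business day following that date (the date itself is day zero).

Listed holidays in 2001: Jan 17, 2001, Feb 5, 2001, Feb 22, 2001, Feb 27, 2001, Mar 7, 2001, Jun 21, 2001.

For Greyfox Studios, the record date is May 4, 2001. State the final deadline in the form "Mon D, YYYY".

20 business days after May 4, 2001, excluding weekends and holidays, is Jun 1, 2001.
Jun 1, 2001 is a Friday and not a listed holiday, so it stands.
The final due date is Jun 1, 2001.

Jun 1, 2001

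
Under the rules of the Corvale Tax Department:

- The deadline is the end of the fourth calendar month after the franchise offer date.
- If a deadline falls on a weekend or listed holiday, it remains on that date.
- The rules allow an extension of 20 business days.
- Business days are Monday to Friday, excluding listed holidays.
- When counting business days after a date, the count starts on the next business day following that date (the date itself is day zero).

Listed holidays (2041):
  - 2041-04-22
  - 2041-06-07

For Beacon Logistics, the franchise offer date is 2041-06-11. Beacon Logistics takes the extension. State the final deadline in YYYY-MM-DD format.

2041-11-28

4 months after 2041-06-11 is October 2041; that month ends on 2041-10-31.
2041-10-31 is a Thursday; no weekend or holiday adjustment applies.
The 20-business-day extension runs from 2041-10-31 to 2041-11-28.
2041-11-28 is a Thursday; no weekend or holiday adjustment applies.
Final deadline: 2041-11-28.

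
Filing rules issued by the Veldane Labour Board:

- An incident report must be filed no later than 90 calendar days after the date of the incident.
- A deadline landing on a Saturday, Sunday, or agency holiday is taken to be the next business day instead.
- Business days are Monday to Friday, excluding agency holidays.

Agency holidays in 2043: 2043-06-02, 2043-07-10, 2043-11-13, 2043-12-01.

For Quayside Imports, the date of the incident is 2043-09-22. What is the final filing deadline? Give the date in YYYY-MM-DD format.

From 2043-09-22, 90 calendar days later is 2043-12-21.
2043-12-21 falls on a Monday, which is a business day, so no adjustment is needed.
The final due date is 2043-12-21.

2043-12-21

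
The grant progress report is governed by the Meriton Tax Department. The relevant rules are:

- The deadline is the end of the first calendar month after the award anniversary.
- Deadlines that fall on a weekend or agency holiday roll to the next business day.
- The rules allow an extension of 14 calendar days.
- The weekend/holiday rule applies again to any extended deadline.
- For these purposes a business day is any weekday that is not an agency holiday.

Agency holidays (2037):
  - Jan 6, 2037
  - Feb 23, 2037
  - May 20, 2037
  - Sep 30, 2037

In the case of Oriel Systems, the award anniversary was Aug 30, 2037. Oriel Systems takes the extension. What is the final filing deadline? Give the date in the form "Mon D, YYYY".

The first month after Aug 30, 2037 is September 2037, whose last day is Sep 30, 2037.
Because Sep 30, 2037 is a listed holiday, the deadline becomes Oct 1, 2037 (Thursday).
Applying the 14-calendar-day extension: Oct 1, 2037 + 14 days = Oct 15, 2037.
Oct 15, 2037 (Thursday) is already a business day.
Final deadline: Oct 15, 2037.

Oct 15, 2037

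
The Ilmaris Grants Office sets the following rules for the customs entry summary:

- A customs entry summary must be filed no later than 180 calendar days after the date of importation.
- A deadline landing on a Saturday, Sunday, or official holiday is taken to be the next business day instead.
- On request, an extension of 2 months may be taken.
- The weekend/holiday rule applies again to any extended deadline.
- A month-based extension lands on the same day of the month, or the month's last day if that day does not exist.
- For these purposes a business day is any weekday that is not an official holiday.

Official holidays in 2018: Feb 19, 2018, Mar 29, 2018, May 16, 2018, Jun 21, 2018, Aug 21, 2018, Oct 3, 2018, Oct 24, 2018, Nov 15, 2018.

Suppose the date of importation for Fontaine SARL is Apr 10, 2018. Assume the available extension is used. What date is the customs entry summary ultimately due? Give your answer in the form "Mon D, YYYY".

Dec 10, 2018

From Apr 10, 2018, 180 calendar days later is Oct 7, 2018.
Oct 7, 2018 is a Sunday, so it moves to the next business day, Oct 8, 2018 (Monday).
Add 2 months to Oct 8, 2018: Dec 8, 2018.
Because Dec 8, 2018 is a Saturday, the deadline becomes Dec 10, 2018 (Monday).
The final due date is Dec 10, 2018.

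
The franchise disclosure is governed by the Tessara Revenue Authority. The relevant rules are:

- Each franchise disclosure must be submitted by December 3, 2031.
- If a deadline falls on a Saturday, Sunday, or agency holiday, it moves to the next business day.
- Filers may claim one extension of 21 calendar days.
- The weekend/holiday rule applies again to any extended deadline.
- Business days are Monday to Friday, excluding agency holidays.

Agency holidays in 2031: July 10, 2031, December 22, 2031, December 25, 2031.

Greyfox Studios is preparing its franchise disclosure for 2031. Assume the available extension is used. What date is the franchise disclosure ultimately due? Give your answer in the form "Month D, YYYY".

December 24, 2031

Start from the fixed due date, December 3, 2031.
Since December 3, 2031 is a Wednesday and not a holiday, the date is unchanged.
The 21-calendar-day extension moves the deadline from December 3, 2031 to December 24, 2031.
December 24, 2031 falls on a Wednesday, which is a business day, so no adjustment is needed.
So the filing is due December 24, 2031.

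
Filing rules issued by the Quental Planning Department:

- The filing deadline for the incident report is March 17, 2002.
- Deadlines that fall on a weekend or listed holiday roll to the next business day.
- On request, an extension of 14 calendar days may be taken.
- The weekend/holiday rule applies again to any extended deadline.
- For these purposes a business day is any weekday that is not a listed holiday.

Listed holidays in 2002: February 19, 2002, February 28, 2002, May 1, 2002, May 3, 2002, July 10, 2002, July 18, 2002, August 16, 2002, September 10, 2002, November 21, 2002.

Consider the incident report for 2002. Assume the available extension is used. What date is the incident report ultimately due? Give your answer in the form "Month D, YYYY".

The stated deadline is March 17, 2002.
March 17, 2002 falls on a Sunday. Rolling to the next business day gives March 18, 2002, a Monday.
With the 14-day extension, March 18, 2002 becomes April 1, 2002.
Since April 1, 2002 is a Monday and not a holiday, the date is unchanged.
Final deadline: April 1, 2002.

April 1, 2002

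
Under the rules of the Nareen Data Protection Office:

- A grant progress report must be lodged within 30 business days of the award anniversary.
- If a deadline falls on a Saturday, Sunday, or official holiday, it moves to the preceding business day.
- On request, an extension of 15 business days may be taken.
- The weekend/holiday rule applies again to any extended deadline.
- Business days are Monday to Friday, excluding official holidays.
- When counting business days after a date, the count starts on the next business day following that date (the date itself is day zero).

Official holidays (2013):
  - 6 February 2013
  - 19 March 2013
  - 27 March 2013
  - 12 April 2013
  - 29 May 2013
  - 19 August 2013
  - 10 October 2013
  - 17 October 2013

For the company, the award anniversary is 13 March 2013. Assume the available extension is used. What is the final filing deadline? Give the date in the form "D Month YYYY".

Starting the day after 13 March 2013 and counting 30 business days lands on 29 April 2013.
29 April 2013 (Monday) is already a business day.
Counting 15 further business days from 29 April 2013 reaches 20 May 2013.
20 May 2013 is a Monday and not a listed holiday, so it stands.
So the filing is due 20 May 2013.

20 May 2013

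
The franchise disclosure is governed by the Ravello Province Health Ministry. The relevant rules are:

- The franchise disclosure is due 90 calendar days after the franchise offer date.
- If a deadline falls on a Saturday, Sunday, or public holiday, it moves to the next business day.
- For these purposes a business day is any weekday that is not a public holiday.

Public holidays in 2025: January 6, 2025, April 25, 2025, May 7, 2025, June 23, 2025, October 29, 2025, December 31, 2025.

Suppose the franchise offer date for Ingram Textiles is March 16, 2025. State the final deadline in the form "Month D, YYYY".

June 16, 2025

90 calendar days after March 16, 2025 is June 14, 2025.
June 14, 2025 is a Saturday; the next business day is June 16, 2025 (Monday).
The final due date is June 16, 2025.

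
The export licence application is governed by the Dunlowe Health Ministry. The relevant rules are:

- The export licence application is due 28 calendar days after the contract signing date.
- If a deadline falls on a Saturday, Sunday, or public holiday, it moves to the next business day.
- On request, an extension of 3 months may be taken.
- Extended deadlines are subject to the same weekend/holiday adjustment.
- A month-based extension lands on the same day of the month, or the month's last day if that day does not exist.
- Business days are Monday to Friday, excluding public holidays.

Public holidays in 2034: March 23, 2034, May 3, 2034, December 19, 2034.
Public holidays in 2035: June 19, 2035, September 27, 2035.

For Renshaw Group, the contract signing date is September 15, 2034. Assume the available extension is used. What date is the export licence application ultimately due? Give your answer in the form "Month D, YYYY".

January 15, 2035

28 calendar days after September 15, 2034 is October 13, 2034.
October 13, 2034 (Friday) is already a business day.
The 3 months extension carries October 13, 2034 to January 13, 2035.
January 13, 2035 falls on a Saturday. Rolling to the next business day gives January 15, 2035, a Monday.
Deadline: January 15, 2035.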